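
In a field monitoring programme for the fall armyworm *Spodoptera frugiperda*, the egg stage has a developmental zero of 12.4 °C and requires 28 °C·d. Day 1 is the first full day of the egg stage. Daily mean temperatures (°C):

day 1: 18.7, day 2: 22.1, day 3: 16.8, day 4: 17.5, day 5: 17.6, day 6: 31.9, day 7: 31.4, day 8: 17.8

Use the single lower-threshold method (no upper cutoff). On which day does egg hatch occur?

day 5

Daily DD above 12.4 °C: 6.3, 9.7, 4.4, 5.1, 5.2, 19.5, 19.0, 5.4.
Cumulative: 6.3, 16.0, 20.4, 25.5, 30.7, 50.2, 69.2, 74.6.
The total first reaches 28 DD on day 5.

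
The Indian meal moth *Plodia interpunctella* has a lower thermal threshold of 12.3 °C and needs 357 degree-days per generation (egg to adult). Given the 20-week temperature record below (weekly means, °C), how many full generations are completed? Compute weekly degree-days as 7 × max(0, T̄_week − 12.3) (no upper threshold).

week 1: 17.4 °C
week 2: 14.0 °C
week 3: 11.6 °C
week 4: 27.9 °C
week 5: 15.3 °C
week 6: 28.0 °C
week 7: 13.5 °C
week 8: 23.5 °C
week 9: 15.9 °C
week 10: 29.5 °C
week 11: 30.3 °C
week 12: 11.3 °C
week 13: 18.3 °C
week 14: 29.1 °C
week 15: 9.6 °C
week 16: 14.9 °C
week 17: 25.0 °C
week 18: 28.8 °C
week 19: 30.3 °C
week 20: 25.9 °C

Weekly DD (7 × max(0, T̄ − 12.3)): 35.7, 11.9, 0.0, 109.2, 21.0, 109.9, 8.4, 78.4, 25.2, 120.4, 126.0, 0.0, 42.0, 117.6, 0.0, 18.2, 88.9, 115.5, 126.0, 95.2.
Season total = 1249.5 DD.
Complete generations = ⌊1249.5 / 357⌋ = 3.

3 generations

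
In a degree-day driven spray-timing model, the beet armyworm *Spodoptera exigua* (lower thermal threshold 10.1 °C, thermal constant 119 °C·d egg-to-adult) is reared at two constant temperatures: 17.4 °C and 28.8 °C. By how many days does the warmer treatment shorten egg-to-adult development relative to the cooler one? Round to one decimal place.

9.9 days

At 17.4 °C: 119 / (17.4 − 10.1) = 119 / 7.3 = 16.301 d.
At 28.8 °C: 119 / (28.8 − 10.1) = 119 / 18.7 = 6.364 d.
Difference = |16.301 − 6.364| = 9.938 ≈ 9.9 days.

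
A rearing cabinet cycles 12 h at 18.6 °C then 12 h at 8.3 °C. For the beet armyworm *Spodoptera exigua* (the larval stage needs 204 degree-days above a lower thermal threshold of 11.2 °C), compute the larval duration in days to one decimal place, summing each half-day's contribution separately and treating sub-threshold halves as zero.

Day half: max(0, 18.6 − 11.2) × 0.5 = 7.4 × 0.5 = 3.70 DD.
Night half: max(0, 8.3 − 11.2) × 0.5 = 0.0 × 0.5 = 0.00 DD.
Per 24 h: 3.70 DD/day.
Duration = 204 / 3.70 = 55.135 ≈ 55.1 days.

55.1 days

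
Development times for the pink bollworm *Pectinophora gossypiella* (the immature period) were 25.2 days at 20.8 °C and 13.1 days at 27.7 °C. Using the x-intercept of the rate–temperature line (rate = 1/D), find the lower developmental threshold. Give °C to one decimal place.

Equal thermal constants: D₁(T₁ − T_b) = D₂(T₂ − T_b).
25.2·(20.8 − T_b) = 13.1·(27.7 − T_b)
T_b = (25.2·20.8 − 13.1·27.7) / (25.2 − 13.1) = 161.29 / 12.1 = 13.330 °C ≈ 13.3 °C.

13.3 °C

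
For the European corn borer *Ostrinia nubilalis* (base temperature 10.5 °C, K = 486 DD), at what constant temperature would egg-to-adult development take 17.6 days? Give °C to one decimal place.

Required daily accumulation = 486 / 17.6 = 27.614 DD/day.
T = T_base + 27.614 = 10.5 + 27.614 = 38.114 ≈ 38.1 °C.

38.1 °C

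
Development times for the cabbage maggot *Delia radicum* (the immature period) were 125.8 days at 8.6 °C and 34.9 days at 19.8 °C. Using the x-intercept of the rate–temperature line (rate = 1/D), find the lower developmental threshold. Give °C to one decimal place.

Equal thermal constants: D₁(T₁ − T_b) = D₂(T₂ − T_b).
125.8·(8.6 − T_b) = 34.9·(19.8 − T_b)
T_b = (125.8·8.6 − 34.9·19.8) / (125.8 − 34.9) = 390.86 / 90.9 = 4.300 °C ≈ 4.3 °C.

4.3 °C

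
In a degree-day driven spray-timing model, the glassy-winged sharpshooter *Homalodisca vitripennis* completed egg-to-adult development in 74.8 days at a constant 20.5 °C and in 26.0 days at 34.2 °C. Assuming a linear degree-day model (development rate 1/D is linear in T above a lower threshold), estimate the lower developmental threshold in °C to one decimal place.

13.2 °C

Equal thermal constants: D₁(T₁ − T_b) = D₂(T₂ − T_b).
74.8·(20.5 − T_b) = 26.0·(34.2 − T_b)
T_b = (74.8·20.5 − 26.0·34.2) / (74.8 − 26.0) = 644.20 / 48.8 = 13.201 °C ≈ 13.2 °C.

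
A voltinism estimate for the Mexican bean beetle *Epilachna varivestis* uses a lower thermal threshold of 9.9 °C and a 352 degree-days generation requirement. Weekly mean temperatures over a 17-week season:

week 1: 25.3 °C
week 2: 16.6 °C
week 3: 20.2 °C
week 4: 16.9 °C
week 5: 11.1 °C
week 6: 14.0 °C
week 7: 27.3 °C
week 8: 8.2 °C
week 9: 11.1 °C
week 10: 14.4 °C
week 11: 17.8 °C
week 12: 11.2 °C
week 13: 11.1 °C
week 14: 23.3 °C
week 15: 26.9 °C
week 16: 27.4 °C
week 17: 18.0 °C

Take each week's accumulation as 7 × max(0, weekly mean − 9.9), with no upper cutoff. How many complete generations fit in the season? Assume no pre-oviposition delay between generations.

Weekly DD (7 × max(0, T̄ − 9.9)): 107.8, 46.9, 72.1, 49.0, 8.4, 28.7, 121.8, 0.0, 8.4, 31.5, 55.3, 9.1, 8.4, 93.8, 119.0, 122.5, 56.7.
Season total = 939.4 DD.
Complete generations = ⌊939.4 / 352⌋ = 2.

2 generations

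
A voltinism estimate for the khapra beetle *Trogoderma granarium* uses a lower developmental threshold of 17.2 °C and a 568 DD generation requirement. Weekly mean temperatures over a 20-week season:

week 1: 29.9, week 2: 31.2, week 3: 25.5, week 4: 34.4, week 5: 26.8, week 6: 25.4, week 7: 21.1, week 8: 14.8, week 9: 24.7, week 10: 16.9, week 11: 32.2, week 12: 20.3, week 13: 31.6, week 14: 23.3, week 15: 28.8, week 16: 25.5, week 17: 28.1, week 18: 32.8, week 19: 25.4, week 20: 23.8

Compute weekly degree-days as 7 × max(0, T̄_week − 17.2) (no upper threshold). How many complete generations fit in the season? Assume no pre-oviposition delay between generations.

Weekly DD (7 × max(0, T̄ − 17.2)): 88.9, 98.0, 58.1, 120.4, 67.2, 57.4, 27.3, 0.0, 52.5, 0.0, 105.0, 21.7, 100.8, 42.7, 81.2, 58.1, 76.3, 109.2, 57.4, 46.2.
Season total = 1268.4 DD.
Complete generations = ⌊1268.4 / 568⌋ = 2.

2 generations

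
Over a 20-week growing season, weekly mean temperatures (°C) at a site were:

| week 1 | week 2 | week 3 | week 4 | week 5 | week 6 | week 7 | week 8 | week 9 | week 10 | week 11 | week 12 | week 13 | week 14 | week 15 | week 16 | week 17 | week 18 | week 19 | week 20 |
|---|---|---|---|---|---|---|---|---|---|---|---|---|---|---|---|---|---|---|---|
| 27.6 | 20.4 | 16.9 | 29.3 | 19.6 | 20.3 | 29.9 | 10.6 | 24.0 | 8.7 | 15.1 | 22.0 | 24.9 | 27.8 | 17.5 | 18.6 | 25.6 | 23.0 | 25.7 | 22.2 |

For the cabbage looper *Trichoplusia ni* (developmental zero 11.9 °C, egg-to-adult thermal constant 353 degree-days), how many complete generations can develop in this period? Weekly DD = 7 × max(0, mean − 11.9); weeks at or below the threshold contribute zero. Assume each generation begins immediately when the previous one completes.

3 generations

Weekly DD (7 × max(0, T̄ − 11.9)): 109.9, 59.5, 35.0, 121.8, 53.9, 58.8, 126.0, 0.0, 84.7, 0.0, 22.4, 70.7, 91.0, 111.3, 39.2, 46.9, 95.9, 77.7, 96.6, 72.1.
Season total = 1373.4 DD.
Complete generations = ⌊1373.4 / 353⌋ = 3.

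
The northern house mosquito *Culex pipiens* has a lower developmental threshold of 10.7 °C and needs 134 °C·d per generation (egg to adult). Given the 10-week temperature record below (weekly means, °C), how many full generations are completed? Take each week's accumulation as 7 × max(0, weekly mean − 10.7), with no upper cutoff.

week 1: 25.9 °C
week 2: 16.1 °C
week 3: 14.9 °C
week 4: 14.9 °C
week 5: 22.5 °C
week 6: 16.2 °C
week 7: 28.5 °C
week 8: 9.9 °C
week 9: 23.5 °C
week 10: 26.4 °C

4 generations

Weekly DD (7 × max(0, T̄ − 10.7)): 106.4, 37.8, 29.4, 29.4, 82.6, 38.5, 124.6, 0.0, 89.6, 109.9.
Season total = 648.2 DD.
Complete generations = ⌊648.2 / 134⌋ = 4.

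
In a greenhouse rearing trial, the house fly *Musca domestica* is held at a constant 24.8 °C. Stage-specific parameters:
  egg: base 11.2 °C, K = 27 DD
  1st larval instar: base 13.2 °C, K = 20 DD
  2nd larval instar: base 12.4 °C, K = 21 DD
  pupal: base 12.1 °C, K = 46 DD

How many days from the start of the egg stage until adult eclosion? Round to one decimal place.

egg: 27 / (24.8 − 11.2) = 27 / 13.6 = 1.985 d.
1st larval instar: 20 / (24.8 − 13.2) = 20 / 11.6 = 1.724 d.
2nd larval instar: 21 / (24.8 − 12.4) = 21 / 12.4 = 1.694 d.
pupal: 46 / (24.8 − 12.1) = 46 / 12.7 = 3.622 d.
Sum = 9.025 ≈ 9.0 days.

9.0 days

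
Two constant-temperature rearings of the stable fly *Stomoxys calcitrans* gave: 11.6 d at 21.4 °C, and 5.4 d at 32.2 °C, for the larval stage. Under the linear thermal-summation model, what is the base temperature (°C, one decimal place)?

12.0 °C

Equal thermal constants: D₁(T₁ − T_b) = D₂(T₂ − T_b).
11.6·(21.4 − T_b) = 5.4·(32.2 − T_b)
T_b = (11.6·21.4 − 5.4·32.2) / (11.6 − 5.4) = 74.36 / 6.2 = 11.994 °C ≈ 12.0 °C.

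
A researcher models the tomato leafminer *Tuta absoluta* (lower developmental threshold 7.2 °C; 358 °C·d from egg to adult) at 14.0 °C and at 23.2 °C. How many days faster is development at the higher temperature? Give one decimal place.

At 14.0 °C: 358 / (14.0 − 7.2) = 358 / 6.8 = 52.647 d.
At 23.2 °C: 358 / (23.2 − 7.2) = 358 / 16.0 = 22.375 d.
Difference = |52.647 − 22.375| = 30.272 ≈ 30.3 days.

30.3 days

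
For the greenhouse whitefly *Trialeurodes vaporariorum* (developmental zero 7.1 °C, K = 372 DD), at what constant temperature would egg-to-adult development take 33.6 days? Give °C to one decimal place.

18.2 °C

Required daily accumulation = 372 / 33.6 = 11.071 DD/day.
T = T_base + 11.071 = 7.1 + 11.071 = 18.171 ≈ 18.2 °C.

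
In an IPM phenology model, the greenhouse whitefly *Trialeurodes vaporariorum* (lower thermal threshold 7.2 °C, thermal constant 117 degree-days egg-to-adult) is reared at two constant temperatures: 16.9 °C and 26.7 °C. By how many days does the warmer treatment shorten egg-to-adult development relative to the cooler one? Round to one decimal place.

At 16.9 °C: 117 / (16.9 − 7.2) = 117 / 9.7 = 12.062 d.
At 26.7 °C: 117 / (26.7 − 7.2) = 117 / 19.5 = 6.000 d.
Difference = |12.062 − 6.000| = 6.062 ≈ 6.1 days.

6.1 days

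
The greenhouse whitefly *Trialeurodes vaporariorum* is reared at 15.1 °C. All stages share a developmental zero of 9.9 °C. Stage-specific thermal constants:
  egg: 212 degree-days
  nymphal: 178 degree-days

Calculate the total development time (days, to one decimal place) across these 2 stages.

75.0 days

Daily accumulation at 15.1 °C = 15.1 − 9.9 = 5.2 DD/day.
Total K = 212 + 178 = 390 DD.
Total duration = 390 / 5.2 = 75.000 ≈ 75.0 days.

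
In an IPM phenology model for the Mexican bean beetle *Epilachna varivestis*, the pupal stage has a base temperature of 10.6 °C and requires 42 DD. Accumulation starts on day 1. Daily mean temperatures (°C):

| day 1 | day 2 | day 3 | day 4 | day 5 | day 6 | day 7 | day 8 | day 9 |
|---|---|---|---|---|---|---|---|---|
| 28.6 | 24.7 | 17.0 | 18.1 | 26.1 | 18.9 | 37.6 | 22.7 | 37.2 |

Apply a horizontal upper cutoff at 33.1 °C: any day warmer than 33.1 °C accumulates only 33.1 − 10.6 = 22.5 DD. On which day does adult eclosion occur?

Daily DD above 10.6 °C (capped at 22.5): 18.0, 14.1, 6.4, 7.5, 15.5, 8.3, 22.5, 12.1, 22.5.
Cumulative: 18.0, 32.1, 38.5, 46.0, 61.5, 69.8, 92.3, 104.4, 126.9.
The total first reaches 42 DD on day 4.

day 4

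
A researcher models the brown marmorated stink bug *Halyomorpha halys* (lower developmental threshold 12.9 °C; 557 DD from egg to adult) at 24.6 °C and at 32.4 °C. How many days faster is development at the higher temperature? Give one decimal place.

At 24.6 °C: 557 / (24.6 − 12.9) = 557 / 11.7 = 47.607 d.
At 32.4 °C: 557 / (32.4 − 12.9) = 557 / 19.5 = 28.564 d.
Difference = |47.607 − 28.564| = 19.043 ≈ 19.0 days.

19.0 days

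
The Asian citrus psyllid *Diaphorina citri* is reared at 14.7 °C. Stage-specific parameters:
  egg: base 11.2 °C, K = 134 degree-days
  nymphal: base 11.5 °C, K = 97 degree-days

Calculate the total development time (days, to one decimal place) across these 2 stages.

egg: 134 / (14.7 − 11.2) = 134 / 3.5 = 38.286 d.
nymphal: 97 / (14.7 − 11.5) = 97 / 3.2 = 30.313 d.
Sum = 68.598 ≈ 68.6 days.

68.6 days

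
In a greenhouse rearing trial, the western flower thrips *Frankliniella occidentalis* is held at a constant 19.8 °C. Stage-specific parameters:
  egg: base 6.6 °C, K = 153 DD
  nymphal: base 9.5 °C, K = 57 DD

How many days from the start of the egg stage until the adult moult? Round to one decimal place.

egg: 153 / (19.8 − 6.6) = 153 / 13.2 = 11.591 d.
nymphal: 57 / (19.8 − 9.5) = 57 / 10.3 = 5.534 d.
Sum = 17.125 ≈ 17.1 days.

17.1 days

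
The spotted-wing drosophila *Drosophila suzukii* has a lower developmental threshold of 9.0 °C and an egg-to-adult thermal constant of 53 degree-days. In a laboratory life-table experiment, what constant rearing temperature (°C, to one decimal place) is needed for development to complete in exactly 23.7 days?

Required daily accumulation = 53 / 23.7 = 2.236 DD/day.
T = T_base + 2.236 = 9.0 + 2.236 = 11.236 ≈ 11.2 °C.

11.2 °C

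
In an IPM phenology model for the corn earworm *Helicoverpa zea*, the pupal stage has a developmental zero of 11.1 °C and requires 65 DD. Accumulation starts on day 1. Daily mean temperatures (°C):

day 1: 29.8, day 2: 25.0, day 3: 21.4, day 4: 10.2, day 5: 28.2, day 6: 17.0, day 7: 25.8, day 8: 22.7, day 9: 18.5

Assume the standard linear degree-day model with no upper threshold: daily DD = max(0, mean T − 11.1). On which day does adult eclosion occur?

day 6

Daily DD above 11.1 °C: 18.7, 13.9, 10.3, 0.0, 17.1, 5.9, 14.7, 11.6, 7.4.
Cumulative: 18.7, 32.6, 42.9, 42.9, 60.0, 65.9, 80.6, 92.2, 99.6.
The total first reaches 65 DD on day 6.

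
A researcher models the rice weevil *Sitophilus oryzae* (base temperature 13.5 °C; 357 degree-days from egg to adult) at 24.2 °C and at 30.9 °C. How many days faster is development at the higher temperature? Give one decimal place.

At 24.2 °C: 357 / (24.2 − 13.5) = 357 / 10.7 = 33.364 d.
At 30.9 °C: 357 / (30.9 − 13.5) = 357 / 17.4 = 20.517 d.
Difference = |33.364 − 20.517| = 12.847 ≈ 12.8 days.

12.8 days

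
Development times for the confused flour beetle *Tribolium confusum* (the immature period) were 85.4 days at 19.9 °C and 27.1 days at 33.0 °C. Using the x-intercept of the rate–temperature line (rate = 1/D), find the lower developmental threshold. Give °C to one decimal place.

Equal thermal constants: D₁(T₁ − T_b) = D₂(T₂ − T_b).
85.4·(19.9 − T_b) = 27.1·(33.0 − T_b)
T_b = (85.4·19.9 − 27.1·33.0) / (85.4 − 27.1) = 805.16 / 58.3 = 13.811 °C ≈ 13.8 °C.

13.8 °C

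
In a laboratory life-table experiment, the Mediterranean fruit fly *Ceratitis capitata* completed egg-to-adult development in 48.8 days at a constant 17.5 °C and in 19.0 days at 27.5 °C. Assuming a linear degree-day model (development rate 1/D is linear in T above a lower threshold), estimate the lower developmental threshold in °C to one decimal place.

11.1 °C

Linear rate model ⇒ the product D·(T − T_b) is constant across temperatures.
48.8·(17.5 − T_b) = 19.0·(27.5 − T_b)
T_b = (48.8·17.5 − 19.0·27.5) / (48.8 − 19.0) = 331.50 / 29.8 = 11.124 °C ≈ 11.1 °C.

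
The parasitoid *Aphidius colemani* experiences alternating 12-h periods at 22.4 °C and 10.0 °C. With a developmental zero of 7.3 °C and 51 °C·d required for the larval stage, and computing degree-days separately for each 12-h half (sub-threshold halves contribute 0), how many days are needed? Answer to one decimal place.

5.7 days

Day half: max(0, 22.4 − 7.3) × 0.5 = 15.1 × 0.5 = 7.55 DD.
Night half: max(0, 10.0 − 7.3) × 0.5 = 2.7 × 0.5 = 1.35 DD.
Per 24 h: 8.90 DD/day.
Duration = 51 / 8.90 = 5.730 ≈ 5.7 days.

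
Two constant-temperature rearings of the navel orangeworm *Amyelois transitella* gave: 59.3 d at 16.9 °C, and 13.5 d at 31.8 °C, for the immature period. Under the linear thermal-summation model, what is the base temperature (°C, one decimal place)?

Equal thermal constants: D₁(T₁ − T_b) = D₂(T₂ − T_b).
59.3·(16.9 − T_b) = 13.5·(31.8 − T_b)
T_b = (59.3·16.9 − 13.5·31.8) / (59.3 − 13.5) = 572.87 / 45.8 = 12.508 °C ≈ 12.5 °C.

12.5 °C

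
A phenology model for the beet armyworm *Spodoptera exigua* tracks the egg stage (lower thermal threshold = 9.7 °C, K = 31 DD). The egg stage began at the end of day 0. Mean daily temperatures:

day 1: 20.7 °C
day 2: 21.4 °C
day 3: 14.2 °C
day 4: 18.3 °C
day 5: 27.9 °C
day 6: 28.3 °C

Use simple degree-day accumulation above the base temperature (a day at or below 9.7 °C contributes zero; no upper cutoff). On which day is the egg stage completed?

Daily DD above 9.7 °C: 11.0, 11.7, 4.5, 8.6, 18.2, 18.6.
Cumulative: 11.0, 22.7, 27.2, 35.8, 54.0, 72.6.
The total first reaches 31 DD on day 4.

day 4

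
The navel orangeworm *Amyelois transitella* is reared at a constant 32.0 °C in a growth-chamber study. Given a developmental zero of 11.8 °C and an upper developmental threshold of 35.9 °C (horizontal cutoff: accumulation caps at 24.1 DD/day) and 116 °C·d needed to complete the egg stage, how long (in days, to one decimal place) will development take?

Daily accumulation = 32.0 − 11.8 = 20.2 DD/day.
Duration = 116 / 20.2 = 5.743 ≈ 5.7 days.

5.7 days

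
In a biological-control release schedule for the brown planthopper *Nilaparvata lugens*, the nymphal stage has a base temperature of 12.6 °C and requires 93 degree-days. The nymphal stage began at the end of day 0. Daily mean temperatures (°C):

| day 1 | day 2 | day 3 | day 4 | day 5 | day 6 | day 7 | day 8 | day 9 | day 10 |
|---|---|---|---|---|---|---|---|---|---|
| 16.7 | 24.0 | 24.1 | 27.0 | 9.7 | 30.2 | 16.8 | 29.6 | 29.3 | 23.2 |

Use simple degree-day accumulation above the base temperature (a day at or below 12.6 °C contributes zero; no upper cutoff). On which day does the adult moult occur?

Daily DD above 12.6 °C: 4.1, 11.4, 11.5, 14.4, 0.0, 17.6, 4.2, 17.0, 16.7, 10.6.
Cumulative: 4.1, 15.5, 27.0, 41.4, 41.4, 59.0, 63.2, 80.2, 96.9, 107.5.
The total first reaches 93 DD on day 9.

day 9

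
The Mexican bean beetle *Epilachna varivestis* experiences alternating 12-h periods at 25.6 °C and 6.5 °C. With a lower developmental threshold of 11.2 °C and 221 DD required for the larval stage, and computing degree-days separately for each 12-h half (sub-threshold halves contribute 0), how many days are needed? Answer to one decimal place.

30.7 days

Day half: max(0, 25.6 − 11.2) × 0.5 = 14.4 × 0.5 = 7.20 DD.
Night half: max(0, 6.5 − 11.2) × 0.5 = 0.0 × 0.5 = 0.00 DD.
Per 24 h: 7.20 DD/day.
Duration = 221 / 7.20 = 30.694 ≈ 30.7 days.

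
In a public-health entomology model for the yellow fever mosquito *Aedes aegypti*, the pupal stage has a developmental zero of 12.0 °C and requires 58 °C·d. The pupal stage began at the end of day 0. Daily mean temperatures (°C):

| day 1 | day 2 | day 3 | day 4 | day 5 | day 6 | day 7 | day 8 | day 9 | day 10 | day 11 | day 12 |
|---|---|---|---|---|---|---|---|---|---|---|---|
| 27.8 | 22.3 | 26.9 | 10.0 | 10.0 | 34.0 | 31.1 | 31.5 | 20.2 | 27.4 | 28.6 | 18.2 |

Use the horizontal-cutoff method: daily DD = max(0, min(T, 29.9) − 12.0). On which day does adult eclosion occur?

Daily DD above 12.0 °C (capped at 17.9): 15.8, 10.3, 14.9, 0.0, 0.0, 17.9, 17.9, 17.9, 8.2, 15.4, 16.6, 6.2.
Cumulative: 15.8, 26.1, 41.0, 41.0, 41.0, 58.9, 76.8, 94.7, 102.9, 118.3, 134.9, 141.1.
The total first reaches 58 DD on day 6.

day 6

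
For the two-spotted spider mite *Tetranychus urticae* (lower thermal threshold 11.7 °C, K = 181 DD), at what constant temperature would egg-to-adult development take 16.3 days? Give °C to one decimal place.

22.8 °C

Required daily accumulation = 181 / 16.3 = 11.104 DD/day.
T = T_base + 11.104 = 11.7 + 11.104 = 22.804 ≈ 22.8 °C.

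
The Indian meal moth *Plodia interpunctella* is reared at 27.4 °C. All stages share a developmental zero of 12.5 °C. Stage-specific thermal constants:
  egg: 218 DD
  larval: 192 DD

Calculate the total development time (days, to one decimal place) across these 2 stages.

27.5 days

Daily accumulation at 27.4 °C = 27.4 − 12.5 = 14.9 DD/day.
Total K = 218 + 192 = 410 DD.
Total duration = 410 / 14.9 = 27.517 ≈ 27.5 days.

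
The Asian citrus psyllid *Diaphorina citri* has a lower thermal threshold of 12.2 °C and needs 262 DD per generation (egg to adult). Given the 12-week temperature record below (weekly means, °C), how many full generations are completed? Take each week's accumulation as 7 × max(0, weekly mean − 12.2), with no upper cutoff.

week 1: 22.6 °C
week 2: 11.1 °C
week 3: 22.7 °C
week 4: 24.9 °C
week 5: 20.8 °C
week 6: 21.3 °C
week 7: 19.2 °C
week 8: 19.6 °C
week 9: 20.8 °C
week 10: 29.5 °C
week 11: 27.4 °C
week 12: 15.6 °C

Weekly DD (7 × max(0, T̄ − 12.2)): 72.8, 0.0, 73.5, 88.9, 60.2, 63.7, 49.0, 51.8, 60.2, 121.1, 106.4, 23.8.
Season total = 771.4 DD.
Complete generations = ⌊771.4 / 262⌋ = 2.

2 generations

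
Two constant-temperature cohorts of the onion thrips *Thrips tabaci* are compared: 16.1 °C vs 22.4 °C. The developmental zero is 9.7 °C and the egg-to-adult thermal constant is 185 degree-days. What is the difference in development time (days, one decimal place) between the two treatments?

14.3 days

At 16.1 °C: 185 / (16.1 − 9.7) = 185 / 6.4 = 28.906 d.
At 22.4 °C: 185 / (22.4 − 9.7) = 185 / 12.7 = 14.567 d.
Difference = |28.906 − 14.567| = 14.339 ≈ 14.3 days.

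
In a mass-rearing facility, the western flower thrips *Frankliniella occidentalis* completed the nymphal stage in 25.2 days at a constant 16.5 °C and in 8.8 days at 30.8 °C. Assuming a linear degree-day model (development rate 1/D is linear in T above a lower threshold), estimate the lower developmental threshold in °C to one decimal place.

Equal thermal constants: D₁(T₁ − T_b) = D₂(T₂ − T_b).
25.2·(16.5 − T_b) = 8.8·(30.8 − T_b)
T_b = (25.2·16.5 − 8.8·30.8) / (25.2 − 8.8) = 144.76 / 16.4 = 8.827 °C ≈ 8.8 °C.

8.8 °C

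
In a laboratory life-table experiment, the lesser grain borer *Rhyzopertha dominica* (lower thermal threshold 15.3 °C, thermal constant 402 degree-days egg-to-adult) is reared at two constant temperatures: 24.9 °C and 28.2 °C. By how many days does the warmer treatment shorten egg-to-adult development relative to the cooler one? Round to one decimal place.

At 24.9 °C: 402 / (24.9 − 15.3) = 402 / 9.6 = 41.875 d.
At 28.2 °C: 402 / (28.2 − 15.3) = 402 / 12.9 = 31.163 d.
Difference = |41.875 − 31.163| = 10.712 ≈ 10.7 days.

10.7 days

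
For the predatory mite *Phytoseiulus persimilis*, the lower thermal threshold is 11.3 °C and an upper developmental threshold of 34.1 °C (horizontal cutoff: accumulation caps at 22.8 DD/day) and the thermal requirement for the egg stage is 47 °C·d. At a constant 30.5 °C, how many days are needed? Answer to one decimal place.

Daily accumulation = 30.5 − 11.3 = 19.2 DD/day.
Duration = 47 / 19.2 = 2.448 ≈ 2.4 days.

2.4 days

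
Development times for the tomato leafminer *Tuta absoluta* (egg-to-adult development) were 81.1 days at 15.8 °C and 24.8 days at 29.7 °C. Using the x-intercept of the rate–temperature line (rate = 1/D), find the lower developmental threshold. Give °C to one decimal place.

Equal thermal constants: D₁(T₁ − T_b) = D₂(T₂ − T_b).
81.1·(15.8 − T_b) = 24.8·(29.7 − T_b)
T_b = (81.1·15.8 − 24.8·29.7) / (81.1 − 24.8) = 544.82 / 56.3 = 9.677 °C ≈ 9.7 °C.

9.7 °C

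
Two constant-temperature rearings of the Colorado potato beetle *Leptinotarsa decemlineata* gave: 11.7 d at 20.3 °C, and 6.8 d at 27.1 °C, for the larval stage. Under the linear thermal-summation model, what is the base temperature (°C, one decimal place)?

10.9 °C

Equal thermal constants: D₁(T₁ − T_b) = D₂(T₂ − T_b).
11.7·(20.3 − T_b) = 6.8·(27.1 − T_b)
T_b = (11.7·20.3 − 6.8·27.1) / (11.7 − 6.8) = 53.23 / 4.9 = 10.863 °C ≈ 10.9 °C.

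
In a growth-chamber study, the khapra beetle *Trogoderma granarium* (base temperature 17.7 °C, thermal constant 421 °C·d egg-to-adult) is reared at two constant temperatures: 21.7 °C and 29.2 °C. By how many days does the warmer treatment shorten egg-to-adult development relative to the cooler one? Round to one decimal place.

At 21.7 °C: 421 / (21.7 − 17.7) = 421 / 4.0 = 105.250 d.
At 29.2 °C: 421 / (29.2 − 17.7) = 421 / 11.5 = 36.609 d.
Difference = |105.250 − 36.609| = 68.641 ≈ 68.6 days.

68.6 days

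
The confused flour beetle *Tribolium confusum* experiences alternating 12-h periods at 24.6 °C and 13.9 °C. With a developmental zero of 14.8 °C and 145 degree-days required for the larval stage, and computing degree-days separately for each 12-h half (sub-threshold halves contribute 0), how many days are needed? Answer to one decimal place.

29.6 days

Day half: max(0, 24.6 − 14.8) × 0.5 = 9.8 × 0.5 = 4.90 DD.
Night half: max(0, 13.9 − 14.8) × 0.5 = 0.0 × 0.5 = 0.00 DD.
Per 24 h: 4.90 DD/day.
Duration = 145 / 4.90 = 29.592 ≈ 29.6 days.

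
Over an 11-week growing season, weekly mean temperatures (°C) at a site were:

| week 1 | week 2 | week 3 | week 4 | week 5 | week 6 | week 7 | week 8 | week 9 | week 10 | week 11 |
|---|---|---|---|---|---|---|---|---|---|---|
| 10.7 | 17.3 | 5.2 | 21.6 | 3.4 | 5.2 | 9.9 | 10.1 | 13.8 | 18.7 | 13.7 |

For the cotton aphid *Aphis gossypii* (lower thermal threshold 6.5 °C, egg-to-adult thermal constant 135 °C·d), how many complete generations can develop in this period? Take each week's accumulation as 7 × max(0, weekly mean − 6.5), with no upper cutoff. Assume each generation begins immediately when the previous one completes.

3 generations

Weekly DD (7 × max(0, T̄ − 6.5)): 29.4, 75.6, 0.0, 105.7, 0.0, 0.0, 23.8, 25.2, 51.1, 85.4, 50.4.
Season total = 446.6 DD.
Complete generations = ⌊446.6 / 135⌋ = 3.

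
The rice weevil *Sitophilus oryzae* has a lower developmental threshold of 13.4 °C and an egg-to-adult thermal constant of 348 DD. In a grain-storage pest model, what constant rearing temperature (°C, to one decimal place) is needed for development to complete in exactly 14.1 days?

38.1 °C

Required daily accumulation = 348 / 14.1 = 24.681 DD/day.
T = T_base + 24.681 = 13.4 + 24.681 = 38.081 ≈ 38.1 °C.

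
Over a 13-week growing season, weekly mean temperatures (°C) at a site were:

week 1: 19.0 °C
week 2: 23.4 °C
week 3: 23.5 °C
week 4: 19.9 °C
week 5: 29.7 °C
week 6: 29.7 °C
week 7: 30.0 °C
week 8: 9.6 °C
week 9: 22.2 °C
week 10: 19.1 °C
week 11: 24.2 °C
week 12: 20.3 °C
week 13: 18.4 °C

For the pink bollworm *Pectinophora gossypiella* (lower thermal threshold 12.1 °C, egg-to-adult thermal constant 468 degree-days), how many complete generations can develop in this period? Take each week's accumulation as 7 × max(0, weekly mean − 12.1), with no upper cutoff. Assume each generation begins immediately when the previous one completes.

2 generations

Weekly DD (7 × max(0, T̄ − 12.1)): 48.3, 79.1, 79.8, 54.6, 123.2, 123.2, 125.3, 0.0, 70.7, 49.0, 84.7, 57.4, 44.1.
Season total = 939.4 DD.
Complete generations = ⌊939.4 / 468⌋ = 2.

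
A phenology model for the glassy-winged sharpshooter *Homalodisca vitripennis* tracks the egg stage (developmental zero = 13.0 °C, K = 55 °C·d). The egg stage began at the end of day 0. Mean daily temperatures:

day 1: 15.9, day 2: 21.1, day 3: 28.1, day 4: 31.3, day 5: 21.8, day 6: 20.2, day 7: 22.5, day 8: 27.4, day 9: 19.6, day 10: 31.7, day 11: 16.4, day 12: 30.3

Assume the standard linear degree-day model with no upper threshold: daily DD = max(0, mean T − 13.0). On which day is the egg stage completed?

day 6

Daily DD above 13.0 °C: 2.9, 8.1, 15.1, 18.3, 8.8, 7.2, 9.5, 14.4, 6.6, 18.7, 3.4, 17.3.
Cumulative: 2.9, 11.0, 26.1, 44.4, 53.2, 60.4, 69.9, 84.3, 90.9, 109.6, 113.0, 130.3.
The total first reaches 55 DD on day 6.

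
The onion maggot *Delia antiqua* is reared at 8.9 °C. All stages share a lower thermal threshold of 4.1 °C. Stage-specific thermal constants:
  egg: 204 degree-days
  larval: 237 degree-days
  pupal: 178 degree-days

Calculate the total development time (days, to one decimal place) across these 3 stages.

Daily accumulation at 8.9 °C = 8.9 − 4.1 = 4.8 DD/day.
Total K = 204 + 237 + 178 = 619 DD.
Total duration = 619 / 4.8 = 128.958 ≈ 129.0 days.

129.0 days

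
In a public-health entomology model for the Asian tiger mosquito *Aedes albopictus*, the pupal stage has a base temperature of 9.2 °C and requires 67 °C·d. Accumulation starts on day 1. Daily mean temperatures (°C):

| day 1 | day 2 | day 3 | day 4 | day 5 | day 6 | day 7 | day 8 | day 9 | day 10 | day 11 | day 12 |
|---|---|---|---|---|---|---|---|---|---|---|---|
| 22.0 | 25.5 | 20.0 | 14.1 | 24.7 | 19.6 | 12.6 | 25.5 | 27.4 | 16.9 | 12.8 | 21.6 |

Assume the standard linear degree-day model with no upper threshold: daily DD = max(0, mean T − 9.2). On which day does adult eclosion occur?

Daily DD above 9.2 °C: 12.8, 16.3, 10.8, 4.9, 15.5, 10.4, 3.4, 16.3, 18.2, 7.7, 3.6, 12.4.
Cumulative: 12.8, 29.1, 39.9, 44.8, 60.3, 70.7, 74.1, 90.4, 108.6, 116.3, 119.9, 132.3.
The total first reaches 67 DD on day 6.

day 6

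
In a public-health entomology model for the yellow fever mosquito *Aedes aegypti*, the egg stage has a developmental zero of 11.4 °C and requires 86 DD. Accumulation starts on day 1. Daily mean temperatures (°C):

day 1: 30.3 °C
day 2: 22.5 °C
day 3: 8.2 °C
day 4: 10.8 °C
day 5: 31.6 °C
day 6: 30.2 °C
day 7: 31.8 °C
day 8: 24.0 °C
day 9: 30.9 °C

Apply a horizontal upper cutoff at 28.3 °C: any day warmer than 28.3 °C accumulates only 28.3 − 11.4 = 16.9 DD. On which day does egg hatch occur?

day 8

Daily DD above 11.4 °C (capped at 16.9): 16.9, 11.1, 0.0, 0.0, 16.9, 16.9, 16.9, 12.6, 16.9.
Cumulative: 16.9, 28.0, 28.0, 28.0, 44.9, 61.8, 78.7, 91.3, 108.2.
The total first reaches 86 DD on day 8.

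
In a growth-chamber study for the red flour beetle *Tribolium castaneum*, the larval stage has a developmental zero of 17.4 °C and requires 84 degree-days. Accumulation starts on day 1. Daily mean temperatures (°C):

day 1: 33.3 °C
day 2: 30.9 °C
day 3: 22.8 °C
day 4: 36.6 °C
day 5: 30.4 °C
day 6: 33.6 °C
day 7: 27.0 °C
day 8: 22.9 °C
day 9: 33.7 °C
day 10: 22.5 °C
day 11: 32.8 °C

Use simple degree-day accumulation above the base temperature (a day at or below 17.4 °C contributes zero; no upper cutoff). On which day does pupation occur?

Daily DD above 17.4 °C: 15.9, 13.5, 5.4, 19.2, 13.0, 16.2, 9.6, 5.5, 16.3, 5.1, 15.4.
Cumulative: 15.9, 29.4, 34.8, 54.0, 67.0, 83.2, 92.8, 98.3, 114.6, 119.7, 135.1.
The total first reaches 84 DD on day 7.

day 7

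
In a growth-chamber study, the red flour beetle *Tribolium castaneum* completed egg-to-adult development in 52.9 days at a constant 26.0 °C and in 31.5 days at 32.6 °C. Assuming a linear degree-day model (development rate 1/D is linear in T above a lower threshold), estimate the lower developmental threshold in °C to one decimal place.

Under the model K = D·(T − T_b), so D₁·(T₁ − T_b) = D₂·(T₂ − T_b).
52.9·(26.0 − T_b) = 31.5·(32.6 − T_b)
T_b = (52.9·26.0 − 31.5·32.6) / (52.9 − 31.5) = 348.50 / 21.4 = 16.285 °C ≈ 16.3 °C.

16.3 °C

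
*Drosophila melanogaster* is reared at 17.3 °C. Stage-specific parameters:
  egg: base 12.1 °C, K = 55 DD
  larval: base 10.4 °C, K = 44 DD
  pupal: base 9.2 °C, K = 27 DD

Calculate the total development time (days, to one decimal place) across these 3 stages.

egg: 55 / (17.3 − 12.1) = 55 / 5.2 = 10.577 d.
larval: 44 / (17.3 − 10.4) = 44 / 6.9 = 6.377 d.
pupal: 27 / (17.3 − 9.2) = 27 / 8.1 = 3.333 d.
Sum = 20.287 ≈ 20.3 days.

20.3 days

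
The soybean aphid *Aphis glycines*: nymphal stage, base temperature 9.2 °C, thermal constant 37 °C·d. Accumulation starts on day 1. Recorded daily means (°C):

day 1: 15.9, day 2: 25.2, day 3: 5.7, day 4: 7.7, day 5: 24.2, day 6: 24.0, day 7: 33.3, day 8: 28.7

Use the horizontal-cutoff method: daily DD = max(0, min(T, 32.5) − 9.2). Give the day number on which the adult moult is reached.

day 5

Daily DD above 9.2 °C (capped at 23.3): 6.7, 16.0, 0.0, 0.0, 15.0, 14.8, 23.3, 19.5.
Cumulative: 6.7, 22.7, 22.7, 22.7, 37.7, 52.5, 75.8, 95.3.
The total first reaches 37 DD on day 5.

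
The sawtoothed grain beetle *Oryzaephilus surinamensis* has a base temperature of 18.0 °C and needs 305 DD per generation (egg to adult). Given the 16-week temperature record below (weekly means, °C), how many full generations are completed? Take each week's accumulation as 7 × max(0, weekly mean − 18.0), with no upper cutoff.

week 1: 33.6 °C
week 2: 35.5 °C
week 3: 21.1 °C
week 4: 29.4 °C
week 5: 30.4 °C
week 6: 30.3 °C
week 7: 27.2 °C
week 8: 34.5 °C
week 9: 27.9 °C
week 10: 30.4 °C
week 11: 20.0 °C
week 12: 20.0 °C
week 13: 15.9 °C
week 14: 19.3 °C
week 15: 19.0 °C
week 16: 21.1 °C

Weekly DD (7 × max(0, T̄ − 18.0)): 109.2, 122.5, 21.7, 79.8, 86.8, 86.1, 64.4, 115.5, 69.3, 86.8, 14.0, 14.0, 0.0, 9.1, 7.0, 21.7.
Season total = 907.9 DD.
Complete generations = ⌊907.9 / 305⌋ = 2.

2 generations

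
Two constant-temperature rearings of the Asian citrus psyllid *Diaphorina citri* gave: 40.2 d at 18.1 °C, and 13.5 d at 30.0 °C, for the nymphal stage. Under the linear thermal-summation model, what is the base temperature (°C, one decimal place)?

12.1 °C

Linear rate model ⇒ the product D·(T − T_b) is constant across temperatures.
40.2·(18.1 − T_b) = 13.5·(30.0 − T_b)
T_b = (40.2·18.1 − 13.5·30.0) / (40.2 − 13.5) = 322.62 / 26.7 = 12.083 °C ≈ 12.1 °C.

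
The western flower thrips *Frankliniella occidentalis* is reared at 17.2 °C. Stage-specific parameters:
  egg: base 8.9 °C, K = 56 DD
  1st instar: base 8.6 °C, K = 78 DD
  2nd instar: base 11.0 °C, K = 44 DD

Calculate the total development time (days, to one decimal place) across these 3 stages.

22.9 days

egg: 56 / (17.2 − 8.9) = 56 / 8.3 = 6.747 d.
1st instar: 78 / (17.2 − 8.6) = 78 / 8.6 = 9.070 d.
2nd instar: 44 / (17.2 − 11.0) = 44 / 6.2 = 7.097 d.
Sum = 22.914 ≈ 22.9 days.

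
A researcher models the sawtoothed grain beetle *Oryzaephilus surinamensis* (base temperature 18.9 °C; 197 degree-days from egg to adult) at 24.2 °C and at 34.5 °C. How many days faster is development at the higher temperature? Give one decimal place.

24.5 days

At 24.2 °C: 197 / (24.2 − 18.9) = 197 / 5.3 = 37.170 d.
At 34.5 °C: 197 / (34.5 − 18.9) = 197 / 15.6 = 12.628 d.
Difference = |37.170 − 12.628| = 24.542 ≈ 24.5 days.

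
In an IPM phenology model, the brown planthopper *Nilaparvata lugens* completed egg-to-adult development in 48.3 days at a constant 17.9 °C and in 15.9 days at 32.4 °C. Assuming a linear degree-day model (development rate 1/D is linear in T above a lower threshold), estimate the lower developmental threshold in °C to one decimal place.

Linear rate model ⇒ the product D·(T − T_b) is constant across temperatures.
48.3·(17.9 − T_b) = 15.9·(32.4 − T_b)
T_b = (48.3·17.9 − 15.9·32.4) / (48.3 − 15.9) = 349.41 / 32.4 = 10.784 °C ≈ 10.8 °C.

10.8 °C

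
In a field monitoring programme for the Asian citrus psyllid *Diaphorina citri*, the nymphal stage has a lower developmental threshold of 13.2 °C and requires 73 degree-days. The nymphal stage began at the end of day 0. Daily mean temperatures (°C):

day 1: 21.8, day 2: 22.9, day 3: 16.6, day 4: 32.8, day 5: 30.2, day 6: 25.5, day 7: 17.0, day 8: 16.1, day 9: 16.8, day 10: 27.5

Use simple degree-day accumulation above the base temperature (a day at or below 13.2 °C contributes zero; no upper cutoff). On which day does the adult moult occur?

day 7

Daily DD above 13.2 °C: 8.6, 9.7, 3.4, 19.6, 17.0, 12.3, 3.8, 2.9, 3.6, 14.3.
Cumulative: 8.6, 18.3, 21.7, 41.3, 58.3, 70.6, 74.4, 77.3, 80.9, 95.2.
The total first reaches 73 DD on day 7.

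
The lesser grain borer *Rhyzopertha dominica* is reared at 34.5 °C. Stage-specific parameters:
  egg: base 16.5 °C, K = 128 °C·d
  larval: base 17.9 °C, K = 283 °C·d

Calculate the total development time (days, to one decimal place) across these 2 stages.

egg: 128 / (34.5 − 16.5) = 128 / 18.0 = 7.111 d.
larval: 283 / (34.5 − 17.9) = 283 / 16.6 = 17.048 d.
Sum = 24.159 ≈ 24.2 days.

24.2 days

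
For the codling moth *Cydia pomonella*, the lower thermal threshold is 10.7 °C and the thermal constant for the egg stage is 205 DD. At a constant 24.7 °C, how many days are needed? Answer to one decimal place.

Daily accumulation = 24.7 − 10.7 = 14.0 DD/day.
Duration = 205 / 14.0 = 14.643 ≈ 14.6 days.

14.6 days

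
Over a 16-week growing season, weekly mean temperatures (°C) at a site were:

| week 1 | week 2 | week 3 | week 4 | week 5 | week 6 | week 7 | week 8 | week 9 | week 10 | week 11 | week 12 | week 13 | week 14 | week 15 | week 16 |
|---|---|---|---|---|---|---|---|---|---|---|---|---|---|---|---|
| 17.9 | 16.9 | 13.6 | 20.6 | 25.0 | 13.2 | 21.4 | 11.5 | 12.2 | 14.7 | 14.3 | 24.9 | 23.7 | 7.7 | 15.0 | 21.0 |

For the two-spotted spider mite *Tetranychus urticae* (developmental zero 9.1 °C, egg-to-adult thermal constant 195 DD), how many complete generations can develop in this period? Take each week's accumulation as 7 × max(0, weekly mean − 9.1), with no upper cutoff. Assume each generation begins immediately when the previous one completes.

4 generations

Weekly DD (7 × max(0, T̄ − 9.1)): 61.6, 54.6, 31.5, 80.5, 111.3, 28.7, 86.1, 16.8, 21.7, 39.2, 36.4, 110.6, 102.2, 0.0, 41.3, 83.3.
Season total = 905.8 DD.
Complete generations = ⌊905.8 / 195⌋ = 4.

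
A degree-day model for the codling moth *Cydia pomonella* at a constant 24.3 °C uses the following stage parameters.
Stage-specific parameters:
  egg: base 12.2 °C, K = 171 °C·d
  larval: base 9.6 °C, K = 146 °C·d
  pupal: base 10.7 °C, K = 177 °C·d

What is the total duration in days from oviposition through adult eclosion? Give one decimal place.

37.1 days

egg: 171 / (24.3 − 12.2) = 171 / 12.1 = 14.132 d.
larval: 146 / (24.3 − 9.6) = 146 / 14.7 = 9.932 d.
pupal: 177 / (24.3 − 10.7) = 177 / 13.6 = 13.015 d.
Sum = 37.079 ≈ 37.1 days.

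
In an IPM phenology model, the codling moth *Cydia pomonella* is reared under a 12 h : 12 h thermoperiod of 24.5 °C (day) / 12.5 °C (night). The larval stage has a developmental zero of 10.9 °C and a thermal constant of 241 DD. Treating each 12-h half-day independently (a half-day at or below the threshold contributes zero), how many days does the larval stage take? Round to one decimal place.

31.7 days

Day half: max(0, 24.5 − 10.9) × 0.5 = 13.6 × 0.5 = 6.80 DD.
Night half: max(0, 12.5 − 10.9) × 0.5 = 1.6 × 0.5 = 0.80 DD.
Per 24 h: 7.60 DD/day.
Duration = 241 / 7.60 = 31.711 ≈ 31.7 days.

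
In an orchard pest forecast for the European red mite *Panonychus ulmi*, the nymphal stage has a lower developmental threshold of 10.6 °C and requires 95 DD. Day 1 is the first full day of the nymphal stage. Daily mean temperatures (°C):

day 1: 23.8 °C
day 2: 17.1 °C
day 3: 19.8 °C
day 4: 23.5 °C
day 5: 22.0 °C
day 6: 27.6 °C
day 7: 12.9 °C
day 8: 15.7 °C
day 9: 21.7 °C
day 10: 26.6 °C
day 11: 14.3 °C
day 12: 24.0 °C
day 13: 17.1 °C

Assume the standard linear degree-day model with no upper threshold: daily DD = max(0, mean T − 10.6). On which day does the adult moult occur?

day 10

Daily DD above 10.6 °C: 13.2, 6.5, 9.2, 12.9, 11.4, 17.0, 2.3, 5.1, 11.1, 16.0, 3.7, 13.4, 6.5.
Cumulative: 13.2, 19.7, 28.9, 41.8, 53.2, 70.2, 72.5, 77.6, 88.7, 104.7, 108.4, 121.8, 128.3.
The total first reaches 95 DD on day 10.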